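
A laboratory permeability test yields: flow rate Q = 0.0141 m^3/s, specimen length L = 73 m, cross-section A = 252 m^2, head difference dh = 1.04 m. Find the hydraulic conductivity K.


From K = Q*L / (A*dh):
Numerator: Q*L = 0.0141 * 73 = 1.0293.
Denominator: A*dh = 252 * 1.04 = 262.08.
K = 1.0293 / 262.08 = 0.003927 m/s.

0.003927


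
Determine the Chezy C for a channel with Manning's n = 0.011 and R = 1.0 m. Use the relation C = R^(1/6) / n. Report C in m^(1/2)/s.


The Chezy coefficient relates to Manning's n through C = R^(1/6) / n.
R^(1/6) = 1.0^(1/6) = 1.0.
C = 1.0 / 0.011 = 90.91 m^(1/2)/s.

90.91


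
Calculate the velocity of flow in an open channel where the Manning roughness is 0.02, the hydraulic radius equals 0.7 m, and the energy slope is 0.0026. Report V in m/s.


Manning's equation gives V = (1/n) * R^(2/3) * S^(1/2).
First, compute R^(2/3) = 0.7^(2/3) = 0.7884.
Next, S^(1/2) = 0.0026^(1/2) = 0.05099.
Then 1/n = 1/0.02 = 50.0.
V = 50.0 * 0.7884 * 0.05099 = 2.01 m/s.

2.01


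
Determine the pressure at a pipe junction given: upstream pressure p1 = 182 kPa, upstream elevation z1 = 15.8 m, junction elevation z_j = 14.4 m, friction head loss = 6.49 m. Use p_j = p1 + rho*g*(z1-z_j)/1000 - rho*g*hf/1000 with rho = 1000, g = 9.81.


Junction pressure: p_j = p1 + rho*g*(z1 - z_j)/1000 - rho*g*hf/1000.
Elevation term = 1000*9.81*(15.8 - 14.4)/1000 = 13.734 kPa.
Friction term = 1000*9.81*6.49/1000 = 63.667 kPa.
p_j = 182 + 13.734 - 63.667 = 132.07 kPa.

132.07


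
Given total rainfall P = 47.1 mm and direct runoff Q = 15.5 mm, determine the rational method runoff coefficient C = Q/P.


The runoff coefficient C = runoff depth / rainfall depth.
C = 15.5 / 47.1
  = 0.3291.

0.3291


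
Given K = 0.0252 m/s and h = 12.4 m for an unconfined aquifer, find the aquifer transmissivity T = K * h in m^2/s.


Transmissivity is defined as T = K * h.
T = 0.0252 * 12.4
  = 0.3125 m^2/s.

0.3125


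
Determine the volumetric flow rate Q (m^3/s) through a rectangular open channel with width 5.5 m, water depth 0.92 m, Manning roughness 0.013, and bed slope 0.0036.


For a rectangular channel, the cross-sectional area A = b * y = 5.5 * 0.92 = 5.06 m^2.
The wetted perimeter P = b + 2y = 5.5 + 2*0.92 = 7.34 m.
Hydraulic radius R = A/P = 5.06/7.34 = 0.6894 m.
Velocity V = (1/n)*R^(2/3)*S^(1/2) = (1/0.013)*0.6894^(2/3)*0.0036^(1/2) = 3.6017 m/s.
Discharge Q = A * V = 5.06 * 3.6017 = 18.225 m^3/s.

18.225


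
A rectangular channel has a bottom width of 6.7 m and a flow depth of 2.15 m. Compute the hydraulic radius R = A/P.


For a rectangular section:
Flow area A = b * y = 6.7 * 2.15 = 14.4 m^2.
Wetted perimeter P = b + 2y = 6.7 + 2*2.15 = 11.0 m.
Hydraulic radius R = A/P = 14.4 / 11.0 = 1.3095 m.

1.3095


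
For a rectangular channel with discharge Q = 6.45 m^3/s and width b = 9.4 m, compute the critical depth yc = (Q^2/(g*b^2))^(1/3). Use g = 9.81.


Using yc = (Q^2 / (g * b^2))^(1/3):
Q^2 = 6.45^2 = 41.6.
g * b^2 = 9.81 * 9.4^2 = 9.81 * 88.36 = 866.81.
Q^2 / (g*b^2) = 41.6 / 866.81 = 0.048.
yc = 0.048^(1/3) = 0.3634 m.

0.3634


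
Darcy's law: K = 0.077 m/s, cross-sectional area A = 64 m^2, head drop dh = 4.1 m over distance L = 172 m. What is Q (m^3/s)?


Darcy's law: Q = K * A * i, where i = dh/L.
Hydraulic gradient i = 4.1 / 172 = 0.023837.
Q = 0.077 * 64 * 0.023837
  = 0.1175 m^3/s.

0.1175


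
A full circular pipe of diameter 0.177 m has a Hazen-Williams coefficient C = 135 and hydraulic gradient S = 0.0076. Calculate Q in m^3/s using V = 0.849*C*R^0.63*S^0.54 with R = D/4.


For a full circular pipe, R = D/4 = 0.177/4 = 0.0442 m.
V = 0.849 * 135 * 0.0442^0.63 * 0.0076^0.54
  = 0.849 * 135 * 0.140257 * 0.07172
  = 1.1529 m/s.
Pipe area A = pi*D^2/4 = pi*0.177^2/4 = 0.0246 m^2.
Q = A * V = 0.0246 * 1.1529 = 0.0284 m^3/s.

0.0284


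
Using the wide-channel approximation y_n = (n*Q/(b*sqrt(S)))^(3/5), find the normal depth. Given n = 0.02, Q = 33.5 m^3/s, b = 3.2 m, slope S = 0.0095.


We use the wide-channel approximation y_n = (n*Q/(b*sqrt(S)))^(3/5).
sqrt(S) = sqrt(0.0095) = 0.097468.
Numerator: n*Q = 0.02 * 33.5 = 0.67.
Denominator: b*sqrt(S) = 3.2 * 0.097468 = 0.311898.
arg = 2.1481.
y_n = 2.1481^(3/5) = 1.5821 m.

1.5821


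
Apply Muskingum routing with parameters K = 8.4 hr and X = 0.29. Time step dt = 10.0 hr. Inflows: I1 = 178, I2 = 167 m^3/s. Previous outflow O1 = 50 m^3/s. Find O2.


Muskingum coefficients:
denom = 2*K*(1-X) + dt = 2*8.4*(1-0.29) + 10.0 = 21.928.
C0 = (dt - 2*K*X)/denom = (10.0 - 2*8.4*0.29)/21.928 = 0.2339.
C1 = (dt + 2*K*X)/denom = (10.0 + 2*8.4*0.29)/21.928 = 0.6782.
C2 = (2*K*(1-X) - dt)/denom = 0.0879.
O2 = C0*I2 + C1*I1 + C2*O1
   = 0.2339*167 + 0.6782*178 + 0.0879*50
   = 164.17 m^3/s.

164.17


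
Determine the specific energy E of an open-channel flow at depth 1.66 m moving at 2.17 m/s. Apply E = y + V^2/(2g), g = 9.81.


Specific energy E = y + V^2/(2g).
Velocity head = V^2/(2g) = 2.17^2 / (2*9.81) = 4.7089 / 19.62 = 0.24 m.
E = 1.66 + 0.24 = 1.9 m.

1.9


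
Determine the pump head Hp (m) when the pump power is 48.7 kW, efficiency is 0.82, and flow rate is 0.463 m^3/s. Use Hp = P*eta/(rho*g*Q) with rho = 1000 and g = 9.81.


Pump head formula: Hp = P * eta / (rho * g * Q).
Numerator: P * eta = 48.7 * 1000 * 0.82 = 39934.0 W.
Denominator: rho * g * Q = 1000 * 9.81 * 0.463 = 4542.03.
Hp = 39934.0 / 4542.03 = 8.79 m.

8.79


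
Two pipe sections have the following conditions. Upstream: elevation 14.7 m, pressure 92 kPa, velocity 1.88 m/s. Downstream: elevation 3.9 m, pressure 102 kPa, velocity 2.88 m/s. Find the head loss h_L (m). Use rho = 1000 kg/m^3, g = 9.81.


Total head at each section: H = z + p/(rho*g) + V^2/(2g).
H1 = 14.7 + 92*1000/(1000*9.81) + 1.88^2/(2*9.81)
   = 14.7 + 9.378 + 0.1801
   = 24.258 m.
H2 = 3.9 + 102*1000/(1000*9.81) + 2.88^2/(2*9.81)
   = 3.9 + 10.398 + 0.4228
   = 14.72 m.
h_L = H1 - H2 = 24.258 - 14.72 = 9.538 m.

9.538


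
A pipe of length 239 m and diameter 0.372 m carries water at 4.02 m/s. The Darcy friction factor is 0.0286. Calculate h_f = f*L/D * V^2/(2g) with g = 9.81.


Darcy-Weisbach equation: h_f = f * (L/D) * V^2/(2g).
f * L/D = 0.0286 * 239/0.372 = 18.3747.
V^2/(2g) = 4.02^2 / (2*9.81) = 16.1604 / 19.62 = 0.8237 m.
h_f = 18.3747 * 0.8237 = 15.135 m.

15.135


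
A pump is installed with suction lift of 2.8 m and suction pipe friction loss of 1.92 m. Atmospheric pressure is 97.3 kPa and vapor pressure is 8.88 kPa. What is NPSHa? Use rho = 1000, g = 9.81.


NPSHa = p_atm/(rho*g) - z_s - hf_s - p_vap/(rho*g).
p_atm/(rho*g) = 97.3*1000 / (1000*9.81) = 9.918 m.
p_vap/(rho*g) = 8.88*1000 / (1000*9.81) = 0.905 m.
NPSHa = 9.918 - 2.8 - 1.92 - 0.905
      = 4.29 m.

4.29


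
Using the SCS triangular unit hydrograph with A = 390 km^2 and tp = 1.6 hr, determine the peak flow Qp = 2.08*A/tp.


SCS formula: Qp = 2.08 * A / tp.
Qp = 2.08 * 390 / 1.6
   = 811.2 / 1.6
   = 507.0 m^3/s per cm.

507.0


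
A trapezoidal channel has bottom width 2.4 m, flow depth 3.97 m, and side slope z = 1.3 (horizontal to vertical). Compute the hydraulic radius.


For a trapezoidal section with side slope z:
A = (b + z*y)*y = (2.4 + 1.3*3.97)*3.97 = 30.017 m^2.
P = b + 2*y*sqrt(1 + z^2) = 2.4 + 2*3.97*sqrt(1 + 1.3^2) = 15.423 m.
R = A/P = 30.017 / 15.423 = 1.9463 m.

1.9463


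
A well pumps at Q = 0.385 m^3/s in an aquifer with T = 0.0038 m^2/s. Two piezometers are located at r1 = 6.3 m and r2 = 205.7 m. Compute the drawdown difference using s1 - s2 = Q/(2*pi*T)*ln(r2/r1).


Thiem equation: s1 - s2 = Q/(2*pi*T) * ln(r2/r1).
ln(r2/r1) = ln(205.7/6.3) = 3.4859.
Q/(2*pi*T) = 0.385 / (2*pi*0.0038) = 0.385 / 0.0239 = 16.1249.
s1 - s2 = 16.1249 * 3.4859 = 56.2093 m.

56.2093


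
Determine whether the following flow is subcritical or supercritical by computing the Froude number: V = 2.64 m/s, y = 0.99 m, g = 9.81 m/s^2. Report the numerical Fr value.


The Froude number is defined as Fr = V / sqrt(g*y).
g*y = 9.81 * 0.99 = 9.7119.
sqrt(g*y) = sqrt(9.7119) = 3.1164.
Fr = 2.64 / 3.1164 = 0.8471.
Since Fr < 1, the flow is subcritical.

0.8471


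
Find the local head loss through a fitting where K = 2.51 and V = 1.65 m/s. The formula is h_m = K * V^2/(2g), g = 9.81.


Minor loss formula: h_m = K * V^2/(2g).
V^2 = 1.65^2 = 2.7225.
V^2/(2g) = 2.7225 / 19.62 = 0.1388 m.
h_m = 2.51 * 0.1388 = 0.3483 m.

0.3483


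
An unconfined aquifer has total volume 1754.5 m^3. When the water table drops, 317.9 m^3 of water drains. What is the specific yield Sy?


Specific yield Sy = Volume drained / Total volume.
Sy = 317.9 / 1754.5
   = 0.1812.

0.1812


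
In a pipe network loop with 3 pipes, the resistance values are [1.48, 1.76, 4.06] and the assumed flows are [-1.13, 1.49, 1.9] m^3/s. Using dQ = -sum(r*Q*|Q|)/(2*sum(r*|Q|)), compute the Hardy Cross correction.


Numerator terms (r*Q*|Q|): 1.48*-1.13*|-1.13| = -1.8898; 1.76*1.49*|1.49| = 3.9074; 4.06*1.9*|1.9| = 14.6566.
Sum of numerator = 16.6742.
Denominator terms (r*|Q|): 1.48*|-1.13| = 1.6724; 1.76*|1.49| = 2.6224; 4.06*|1.9| = 7.714.
2 * sum of denominator = 2 * 12.0088 = 24.0176.
dQ = -16.6742 / 24.0176 = -0.6942 m^3/s.

-0.6942


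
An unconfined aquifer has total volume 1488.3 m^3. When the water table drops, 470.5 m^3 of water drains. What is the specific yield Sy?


Specific yield Sy = Volume drained / Total volume.
Sy = 470.5 / 1488.3
   = 0.3161.

0.3161


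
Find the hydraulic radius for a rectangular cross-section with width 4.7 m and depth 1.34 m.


For a rectangular section:
Flow area A = b * y = 4.7 * 1.34 = 6.3 m^2.
Wetted perimeter P = b + 2y = 4.7 + 2*1.34 = 7.38 m.
Hydraulic radius R = A/P = 6.3 / 7.38 = 0.8534 m.

0.8534


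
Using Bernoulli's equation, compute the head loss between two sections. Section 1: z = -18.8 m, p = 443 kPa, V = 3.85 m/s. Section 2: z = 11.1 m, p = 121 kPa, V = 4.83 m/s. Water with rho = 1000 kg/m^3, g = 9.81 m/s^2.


Total head at each section: H = z + p/(rho*g) + V^2/(2g).
H1 = -18.8 + 443*1000/(1000*9.81) + 3.85^2/(2*9.81)
   = -18.8 + 45.158 + 0.7555
   = 27.113 m.
H2 = 11.1 + 121*1000/(1000*9.81) + 4.83^2/(2*9.81)
   = 11.1 + 12.334 + 1.189
   = 24.623 m.
h_L = H1 - H2 = 27.113 - 24.623 = 2.49 m.

2.49


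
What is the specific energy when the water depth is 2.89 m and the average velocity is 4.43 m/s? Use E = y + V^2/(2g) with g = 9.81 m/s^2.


Specific energy E = y + V^2/(2g).
Velocity head = V^2/(2g) = 4.43^2 / (2*9.81) = 19.6249 / 19.62 = 1.0002 m.
E = 2.89 + 1.0002 = 3.8902 m.

3.8902


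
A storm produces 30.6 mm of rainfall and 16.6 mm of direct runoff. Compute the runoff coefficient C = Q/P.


The runoff coefficient C = runoff depth / rainfall depth.
C = 16.6 / 30.6
  = 0.5425.

0.5425


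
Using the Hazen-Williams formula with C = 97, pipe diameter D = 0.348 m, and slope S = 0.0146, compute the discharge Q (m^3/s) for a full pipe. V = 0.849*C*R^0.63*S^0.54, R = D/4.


For a full circular pipe, R = D/4 = 0.348/4 = 0.087 m.
V = 0.849 * 97 * 0.087^0.63 * 0.0146^0.54
  = 0.849 * 97 * 0.214732 * 0.102035
  = 1.8044 m/s.
Pipe area A = pi*D^2/4 = pi*0.348^2/4 = 0.0951 m^2.
Q = A * V = 0.0951 * 1.8044 = 0.1716 m^3/s.

0.1716


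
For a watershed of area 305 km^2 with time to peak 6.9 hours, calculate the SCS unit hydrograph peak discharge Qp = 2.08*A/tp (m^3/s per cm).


SCS formula: Qp = 2.08 * A / tp.
Qp = 2.08 * 305 / 6.9
   = 634.4 / 6.9
   = 91.94 m^3/s per cm.

91.94


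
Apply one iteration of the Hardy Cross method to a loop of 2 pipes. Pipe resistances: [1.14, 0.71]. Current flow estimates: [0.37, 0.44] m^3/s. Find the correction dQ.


Numerator terms (r*Q*|Q|): 1.14*0.37*|0.37| = 0.1561; 0.71*0.44*|0.44| = 0.1375.
Sum of numerator = 0.2935.
Denominator terms (r*|Q|): 1.14*|0.37| = 0.4218; 0.71*|0.44| = 0.3124.
2 * sum of denominator = 2 * 0.7342 = 1.4684.
dQ = -0.2935 / 1.4684 = -0.1999 m^3/s.

-0.1999


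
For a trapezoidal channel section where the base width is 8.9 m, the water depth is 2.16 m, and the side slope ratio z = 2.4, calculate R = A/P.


For a trapezoidal section with side slope z:
A = (b + z*y)*y = (8.9 + 2.4*2.16)*2.16 = 30.421 m^2.
P = b + 2*y*sqrt(1 + z^2) = 8.9 + 2*2.16*sqrt(1 + 2.4^2) = 20.132 m.
R = A/P = 30.421 / 20.132 = 1.5111 m.

1.5111


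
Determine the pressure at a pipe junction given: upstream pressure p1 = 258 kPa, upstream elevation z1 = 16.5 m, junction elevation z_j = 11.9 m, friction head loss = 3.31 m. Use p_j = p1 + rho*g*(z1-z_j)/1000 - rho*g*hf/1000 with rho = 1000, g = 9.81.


Junction pressure: p_j = p1 + rho*g*(z1 - z_j)/1000 - rho*g*hf/1000.
Elevation term = 1000*9.81*(16.5 - 11.9)/1000 = 45.126 kPa.
Friction term = 1000*9.81*3.31/1000 = 32.471 kPa.
p_j = 258 + 45.126 - 32.471 = 270.65 kPa.

270.65


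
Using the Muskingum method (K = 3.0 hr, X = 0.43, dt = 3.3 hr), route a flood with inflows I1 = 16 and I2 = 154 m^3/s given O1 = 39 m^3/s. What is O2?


Muskingum coefficients:
denom = 2*K*(1-X) + dt = 2*3.0*(1-0.43) + 3.3 = 6.72.
C0 = (dt - 2*K*X)/denom = (3.3 - 2*3.0*0.43)/6.72 = 0.1071.
C1 = (dt + 2*K*X)/denom = (3.3 + 2*3.0*0.43)/6.72 = 0.875.
C2 = (2*K*(1-X) - dt)/denom = 0.0179.
O2 = C0*I2 + C1*I1 + C2*O1
   = 0.1071*154 + 0.875*16 + 0.0179*39
   = 31.2 m^3/s.

31.2


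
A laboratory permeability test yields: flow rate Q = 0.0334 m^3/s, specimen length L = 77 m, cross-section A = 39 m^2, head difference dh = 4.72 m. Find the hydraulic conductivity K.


From K = Q*L / (A*dh):
Numerator: Q*L = 0.0334 * 77 = 2.5718.
Denominator: A*dh = 39 * 4.72 = 184.08.
K = 2.5718 / 184.08 = 0.013971 m/s.

0.013971


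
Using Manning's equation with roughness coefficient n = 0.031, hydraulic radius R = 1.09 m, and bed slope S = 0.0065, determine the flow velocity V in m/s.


Manning's equation gives V = (1/n) * R^(2/3) * S^(1/2).
First, compute R^(2/3) = 1.09^(2/3) = 1.0591.
Next, S^(1/2) = 0.0065^(1/2) = 0.080623.
Then 1/n = 1/0.031 = 32.26.
V = 32.26 * 1.0591 * 0.080623 = 2.7545 m/s.

2.7545


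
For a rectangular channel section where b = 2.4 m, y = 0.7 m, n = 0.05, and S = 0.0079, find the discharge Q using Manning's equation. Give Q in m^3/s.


For a rectangular channel, the cross-sectional area A = b * y = 2.4 * 0.7 = 1.68 m^2.
The wetted perimeter P = b + 2y = 2.4 + 2*0.7 = 3.8 m.
Hydraulic radius R = A/P = 1.68/3.8 = 0.4421 m.
Velocity V = (1/n)*R^(2/3)*S^(1/2) = (1/0.05)*0.4421^(2/3)*0.0079^(1/2) = 1.0316 m/s.
Discharge Q = A * V = 1.68 * 1.0316 = 1.733 m^3/s.

1.733


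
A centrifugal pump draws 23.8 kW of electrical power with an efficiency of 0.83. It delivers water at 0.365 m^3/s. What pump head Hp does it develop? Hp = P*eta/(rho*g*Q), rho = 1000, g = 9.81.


Pump head formula: Hp = P * eta / (rho * g * Q).
Numerator: P * eta = 23.8 * 1000 * 0.83 = 19754.0 W.
Denominator: rho * g * Q = 1000 * 9.81 * 0.365 = 3580.65.
Hp = 19754.0 / 3580.65 = 5.52 m.

5.52


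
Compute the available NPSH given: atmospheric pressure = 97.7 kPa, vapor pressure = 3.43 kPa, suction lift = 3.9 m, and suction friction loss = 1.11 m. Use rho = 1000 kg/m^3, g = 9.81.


NPSHa = p_atm/(rho*g) - z_s - hf_s - p_vap/(rho*g).
p_atm/(rho*g) = 97.7*1000 / (1000*9.81) = 9.959 m.
p_vap/(rho*g) = 3.43*1000 / (1000*9.81) = 0.35 m.
NPSHa = 9.959 - 3.9 - 1.11 - 0.35
      = 4.6 m.

4.6


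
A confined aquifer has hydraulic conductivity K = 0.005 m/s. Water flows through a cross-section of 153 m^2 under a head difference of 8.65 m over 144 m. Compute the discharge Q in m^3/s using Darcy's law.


Darcy's law: Q = K * A * i, where i = dh/L.
Hydraulic gradient i = 8.65 / 144 = 0.060069.
Q = 0.005 * 153 * 0.060069
  = 0.046 m^3/s.

0.046


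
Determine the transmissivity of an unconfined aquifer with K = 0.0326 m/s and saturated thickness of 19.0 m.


Transmissivity is defined as T = K * h.
T = 0.0326 * 19.0
  = 0.6194 m^2/s.

0.6194


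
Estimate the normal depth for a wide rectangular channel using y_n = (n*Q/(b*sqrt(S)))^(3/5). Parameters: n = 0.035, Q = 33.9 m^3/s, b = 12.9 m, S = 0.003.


We use the wide-channel approximation y_n = (n*Q/(b*sqrt(S)))^(3/5).
sqrt(S) = sqrt(0.003) = 0.054772.
Numerator: n*Q = 0.035 * 33.9 = 1.1865.
Denominator: b*sqrt(S) = 12.9 * 0.054772 = 0.706559.
arg = 1.6793.
y_n = 1.6793^(3/5) = 1.3648 m.

1.3648


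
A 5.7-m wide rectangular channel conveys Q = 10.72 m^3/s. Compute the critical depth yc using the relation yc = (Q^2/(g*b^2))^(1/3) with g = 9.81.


Using yc = (Q^2 / (g * b^2))^(1/3):
Q^2 = 10.72^2 = 114.92.
g * b^2 = 9.81 * 5.7^2 = 9.81 * 32.49 = 318.73.
Q^2 / (g*b^2) = 114.92 / 318.73 = 0.3606.
yc = 0.3606^(1/3) = 0.7117 m.

0.7117


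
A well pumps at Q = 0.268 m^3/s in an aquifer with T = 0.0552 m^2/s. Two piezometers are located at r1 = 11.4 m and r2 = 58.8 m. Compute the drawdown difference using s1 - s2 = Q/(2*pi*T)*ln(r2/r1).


Thiem equation: s1 - s2 = Q/(2*pi*T) * ln(r2/r1).
ln(r2/r1) = ln(58.8/11.4) = 1.6405.
Q/(2*pi*T) = 0.268 / (2*pi*0.0552) = 0.268 / 0.3468 = 0.7727.
s1 - s2 = 0.7727 * 1.6405 = 1.2677 m.

1.2677


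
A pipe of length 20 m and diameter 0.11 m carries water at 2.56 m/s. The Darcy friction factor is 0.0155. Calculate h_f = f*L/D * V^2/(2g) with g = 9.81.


Darcy-Weisbach equation: h_f = f * (L/D) * V^2/(2g).
f * L/D = 0.0155 * 20/0.11 = 2.8182.
V^2/(2g) = 2.56^2 / (2*9.81) = 6.5536 / 19.62 = 0.334 m.
h_f = 2.8182 * 0.334 = 0.941 m.

0.941


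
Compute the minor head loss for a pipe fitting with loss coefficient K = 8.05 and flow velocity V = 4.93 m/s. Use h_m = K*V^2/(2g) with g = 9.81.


Minor loss formula: h_m = K * V^2/(2g).
V^2 = 4.93^2 = 24.3049.
V^2/(2g) = 24.3049 / 19.62 = 1.2388 m.
h_m = 8.05 * 1.2388 = 9.9722 m.

9.9722


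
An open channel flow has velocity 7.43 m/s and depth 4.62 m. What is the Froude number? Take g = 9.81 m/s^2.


The Froude number is defined as Fr = V / sqrt(g*y).
g*y = 9.81 * 4.62 = 45.3222.
sqrt(g*y) = sqrt(45.3222) = 6.7322.
Fr = 7.43 / 6.7322 = 1.1037.

1.1037


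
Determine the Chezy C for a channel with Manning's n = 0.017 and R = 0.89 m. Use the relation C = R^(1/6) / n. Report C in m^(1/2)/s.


The Chezy coefficient relates to Manning's n through C = R^(1/6) / n.
R^(1/6) = 0.89^(1/6) = 0.980765.
C = 0.980765 / 0.017 = 57.69 m^(1/2)/s.

57.69


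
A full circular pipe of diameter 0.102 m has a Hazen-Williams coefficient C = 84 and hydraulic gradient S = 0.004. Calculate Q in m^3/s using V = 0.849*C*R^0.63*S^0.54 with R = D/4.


For a full circular pipe, R = D/4 = 0.102/4 = 0.0255 m.
V = 0.849 * 84 * 0.0255^0.63 * 0.004^0.54
  = 0.849 * 84 * 0.099111 * 0.050712
  = 0.3584 m/s.
Pipe area A = pi*D^2/4 = pi*0.102^2/4 = 0.0082 m^2.
Q = A * V = 0.0082 * 0.3584 = 0.0029 m^3/s.

0.0029


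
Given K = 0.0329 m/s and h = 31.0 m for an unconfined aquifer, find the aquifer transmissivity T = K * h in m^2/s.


Transmissivity is defined as T = K * h.
T = 0.0329 * 31.0
  = 1.0199 m^2/s.

1.0199


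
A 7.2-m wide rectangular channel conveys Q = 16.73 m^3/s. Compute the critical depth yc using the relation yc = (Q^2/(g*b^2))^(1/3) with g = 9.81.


Using yc = (Q^2 / (g * b^2))^(1/3):
Q^2 = 16.73^2 = 279.89.
g * b^2 = 9.81 * 7.2^2 = 9.81 * 51.84 = 508.55.
Q^2 / (g*b^2) = 279.89 / 508.55 = 0.5504.
yc = 0.5504^(1/3) = 0.8195 m.

0.8195


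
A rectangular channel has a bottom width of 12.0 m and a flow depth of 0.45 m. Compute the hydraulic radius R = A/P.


For a rectangular section:
Flow area A = b * y = 12.0 * 0.45 = 5.4 m^2.
Wetted perimeter P = b + 2y = 12.0 + 2*0.45 = 12.9 m.
Hydraulic radius R = A/P = 5.4 / 12.9 = 0.4186 m.

0.4186


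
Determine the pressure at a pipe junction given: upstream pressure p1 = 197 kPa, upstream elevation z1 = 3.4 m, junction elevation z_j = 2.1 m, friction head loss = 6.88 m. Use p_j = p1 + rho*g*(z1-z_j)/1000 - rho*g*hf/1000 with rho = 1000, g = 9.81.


Junction pressure: p_j = p1 + rho*g*(z1 - z_j)/1000 - rho*g*hf/1000.
Elevation term = 1000*9.81*(3.4 - 2.1)/1000 = 12.753 kPa.
Friction term = 1000*9.81*6.88/1000 = 67.493 kPa.
p_j = 197 + 12.753 - 67.493 = 142.26 kPa.

142.26


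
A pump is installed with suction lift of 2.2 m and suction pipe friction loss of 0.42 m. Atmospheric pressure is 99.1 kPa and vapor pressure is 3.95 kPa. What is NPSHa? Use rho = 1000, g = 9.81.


NPSHa = p_atm/(rho*g) - z_s - hf_s - p_vap/(rho*g).
p_atm/(rho*g) = 99.1*1000 / (1000*9.81) = 10.102 m.
p_vap/(rho*g) = 3.95*1000 / (1000*9.81) = 0.403 m.
NPSHa = 10.102 - 2.2 - 0.42 - 0.403
      = 7.08 m.

7.08


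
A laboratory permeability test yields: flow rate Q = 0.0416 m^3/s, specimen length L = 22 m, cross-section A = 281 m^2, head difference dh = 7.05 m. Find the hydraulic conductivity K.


From K = Q*L / (A*dh):
Numerator: Q*L = 0.0416 * 22 = 0.9152.
Denominator: A*dh = 281 * 7.05 = 1981.05.
K = 0.9152 / 1981.05 = 0.000462 m/s.

0.000462


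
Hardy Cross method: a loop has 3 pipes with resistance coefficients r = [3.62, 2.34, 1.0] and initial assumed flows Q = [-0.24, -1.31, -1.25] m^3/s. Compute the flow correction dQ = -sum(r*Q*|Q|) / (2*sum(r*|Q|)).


Numerator terms (r*Q*|Q|): 3.62*-0.24*|-0.24| = -0.2085; 2.34*-1.31*|-1.31| = -4.0157; 1.0*-1.25*|-1.25| = -1.5625.
Sum of numerator = -5.7867.
Denominator terms (r*|Q|): 3.62*|-0.24| = 0.8688; 2.34*|-1.31| = 3.0654; 1.0*|-1.25| = 1.25.
2 * sum of denominator = 2 * 5.1842 = 10.3684.
dQ = --5.7867 / 10.3684 = 0.5581 m^3/s.

0.5581


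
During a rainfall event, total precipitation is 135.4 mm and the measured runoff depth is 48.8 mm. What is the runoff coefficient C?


The runoff coefficient C = runoff depth / rainfall depth.
C = 48.8 / 135.4
  = 0.3604.

0.3604


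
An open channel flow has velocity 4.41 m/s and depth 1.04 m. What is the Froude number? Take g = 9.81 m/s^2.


The Froude number is defined as Fr = V / sqrt(g*y).
g*y = 9.81 * 1.04 = 10.2024.
sqrt(g*y) = sqrt(10.2024) = 3.1941.
Fr = 4.41 / 3.1941 = 1.3807.

1.3807


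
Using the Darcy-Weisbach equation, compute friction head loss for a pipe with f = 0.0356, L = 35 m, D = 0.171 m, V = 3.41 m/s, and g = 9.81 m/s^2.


Darcy-Weisbach equation: h_f = f * (L/D) * V^2/(2g).
f * L/D = 0.0356 * 35/0.171 = 7.2865.
V^2/(2g) = 3.41^2 / (2*9.81) = 11.6281 / 19.62 = 0.5927 m.
h_f = 7.2865 * 0.5927 = 4.318 m.

4.318


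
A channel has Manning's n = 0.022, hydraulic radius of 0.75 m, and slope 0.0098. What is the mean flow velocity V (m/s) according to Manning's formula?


Manning's equation gives V = (1/n) * R^(2/3) * S^(1/2).
First, compute R^(2/3) = 0.75^(2/3) = 0.8255.
Next, S^(1/2) = 0.0098^(1/2) = 0.098995.
Then 1/n = 1/0.022 = 45.45.
V = 45.45 * 0.8255 * 0.098995 = 3.7145 m/s.

3.7145


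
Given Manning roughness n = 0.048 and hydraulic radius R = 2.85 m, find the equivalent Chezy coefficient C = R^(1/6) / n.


The Chezy coefficient relates to Manning's n through C = R^(1/6) / n.
R^(1/6) = 2.85^(1/6) = 1.190714.
C = 1.190714 / 0.048 = 24.81 m^(1/2)/s.

24.81


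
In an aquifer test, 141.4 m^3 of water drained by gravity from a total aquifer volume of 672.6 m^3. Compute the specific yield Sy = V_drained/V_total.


Specific yield Sy = Volume drained / Total volume.
Sy = 141.4 / 672.6
   = 0.2102.

0.2102


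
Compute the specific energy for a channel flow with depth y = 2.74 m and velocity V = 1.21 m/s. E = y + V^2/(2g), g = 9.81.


Specific energy E = y + V^2/(2g).
Velocity head = V^2/(2g) = 1.21^2 / (2*9.81) = 1.4641 / 19.62 = 0.0746 m.
E = 2.74 + 0.0746 = 2.8146 m.

2.8146


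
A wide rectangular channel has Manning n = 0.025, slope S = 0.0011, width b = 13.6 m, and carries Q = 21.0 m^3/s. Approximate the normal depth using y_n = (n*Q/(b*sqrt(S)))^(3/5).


We use the wide-channel approximation y_n = (n*Q/(b*sqrt(S)))^(3/5).
sqrt(S) = sqrt(0.0011) = 0.033166.
Numerator: n*Q = 0.025 * 21.0 = 0.525.
Denominator: b*sqrt(S) = 13.6 * 0.033166 = 0.451058.
arg = 1.1639.
y_n = 1.1639^(3/5) = 1.0954 m.

1.0954


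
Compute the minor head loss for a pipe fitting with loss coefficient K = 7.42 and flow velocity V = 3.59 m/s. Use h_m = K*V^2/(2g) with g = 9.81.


Minor loss formula: h_m = K * V^2/(2g).
V^2 = 3.59^2 = 12.8881.
V^2/(2g) = 12.8881 / 19.62 = 0.6569 m.
h_m = 7.42 * 0.6569 = 4.8741 m.

4.8741


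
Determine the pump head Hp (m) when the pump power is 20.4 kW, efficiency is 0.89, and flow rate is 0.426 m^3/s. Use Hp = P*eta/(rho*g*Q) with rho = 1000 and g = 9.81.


Pump head formula: Hp = P * eta / (rho * g * Q).
Numerator: P * eta = 20.4 * 1000 * 0.89 = 18156.0 W.
Denominator: rho * g * Q = 1000 * 9.81 * 0.426 = 4179.06.
Hp = 18156.0 / 4179.06 = 4.34 m.

4.34


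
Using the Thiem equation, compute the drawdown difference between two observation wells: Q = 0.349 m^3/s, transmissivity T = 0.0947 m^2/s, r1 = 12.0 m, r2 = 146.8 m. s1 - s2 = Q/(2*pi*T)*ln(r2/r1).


Thiem equation: s1 - s2 = Q/(2*pi*T) * ln(r2/r1).
ln(r2/r1) = ln(146.8/12.0) = 2.5042.
Q/(2*pi*T) = 0.349 / (2*pi*0.0947) = 0.349 / 0.595 = 0.5865.
s1 - s2 = 0.5865 * 2.5042 = 1.4688 m.

1.4688


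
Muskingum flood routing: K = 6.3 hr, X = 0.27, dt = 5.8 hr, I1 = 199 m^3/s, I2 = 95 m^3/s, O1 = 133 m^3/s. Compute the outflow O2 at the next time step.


Muskingum coefficients:
denom = 2*K*(1-X) + dt = 2*6.3*(1-0.27) + 5.8 = 14.998.
C0 = (dt - 2*K*X)/denom = (5.8 - 2*6.3*0.27)/14.998 = 0.1599.
C1 = (dt + 2*K*X)/denom = (5.8 + 2*6.3*0.27)/14.998 = 0.6135.
C2 = (2*K*(1-X) - dt)/denom = 0.2266.
O2 = C0*I2 + C1*I1 + C2*O1
   = 0.1599*95 + 0.6135*199 + 0.2266*133
   = 167.42 m^3/s.

167.42


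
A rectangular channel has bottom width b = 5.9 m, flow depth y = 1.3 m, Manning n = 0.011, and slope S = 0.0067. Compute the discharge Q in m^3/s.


For a rectangular channel, the cross-sectional area A = b * y = 5.9 * 1.3 = 7.67 m^2.
The wetted perimeter P = b + 2y = 5.9 + 2*1.3 = 8.5 m.
Hydraulic radius R = A/P = 7.67/8.5 = 0.9024 m.
Velocity V = (1/n)*R^(2/3)*S^(1/2) = (1/0.011)*0.9024^(2/3)*0.0067^(1/2) = 6.9486 m/s.
Discharge Q = A * V = 7.67 * 6.9486 = 53.296 m^3/s.

53.296


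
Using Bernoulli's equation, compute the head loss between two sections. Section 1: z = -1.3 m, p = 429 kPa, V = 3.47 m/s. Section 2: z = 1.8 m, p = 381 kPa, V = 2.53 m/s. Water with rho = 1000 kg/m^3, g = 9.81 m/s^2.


Total head at each section: H = z + p/(rho*g) + V^2/(2g).
H1 = -1.3 + 429*1000/(1000*9.81) + 3.47^2/(2*9.81)
   = -1.3 + 43.731 + 0.6137
   = 43.045 m.
H2 = 1.8 + 381*1000/(1000*9.81) + 2.53^2/(2*9.81)
   = 1.8 + 38.838 + 0.3262
   = 40.964 m.
h_L = H1 - H2 = 43.045 - 40.964 = 2.08 m.

2.08


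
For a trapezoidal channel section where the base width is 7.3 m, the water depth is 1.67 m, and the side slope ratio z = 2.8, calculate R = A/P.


For a trapezoidal section with side slope z:
A = (b + z*y)*y = (7.3 + 2.8*1.67)*1.67 = 20.0 m^2.
P = b + 2*y*sqrt(1 + z^2) = 7.3 + 2*1.67*sqrt(1 + 2.8^2) = 17.231 m.
R = A/P = 20.0 / 17.231 = 1.1607 m.

1.1607


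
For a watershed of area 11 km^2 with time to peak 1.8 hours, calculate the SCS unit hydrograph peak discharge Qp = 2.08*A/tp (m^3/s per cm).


SCS formula: Qp = 2.08 * A / tp.
Qp = 2.08 * 11 / 1.8
   = 22.88 / 1.8
   = 12.71 m^3/s per cm.

12.71


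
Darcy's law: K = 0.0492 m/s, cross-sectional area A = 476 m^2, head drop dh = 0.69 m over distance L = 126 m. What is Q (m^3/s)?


Darcy's law: Q = K * A * i, where i = dh/L.
Hydraulic gradient i = 0.69 / 126 = 0.005476.
Q = 0.0492 * 476 * 0.005476
  = 0.1282 m^3/s.

0.1282


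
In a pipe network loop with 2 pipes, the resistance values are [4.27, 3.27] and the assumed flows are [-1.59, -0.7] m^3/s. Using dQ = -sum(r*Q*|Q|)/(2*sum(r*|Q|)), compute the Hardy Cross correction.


Numerator terms (r*Q*|Q|): 4.27*-1.59*|-1.59| = -10.795; 3.27*-0.7*|-0.7| = -1.6023.
Sum of numerator = -12.3973.
Denominator terms (r*|Q|): 4.27*|-1.59| = 6.7893; 3.27*|-0.7| = 2.289.
2 * sum of denominator = 2 * 9.0783 = 18.1566.
dQ = --12.3973 / 18.1566 = 0.6828 m^3/s.

0.6828


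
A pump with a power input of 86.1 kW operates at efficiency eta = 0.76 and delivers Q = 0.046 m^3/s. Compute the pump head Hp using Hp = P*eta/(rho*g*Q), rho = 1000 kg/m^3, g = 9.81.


Pump head formula: Hp = P * eta / (rho * g * Q).
Numerator: P * eta = 86.1 * 1000 * 0.76 = 65436.0 W.
Denominator: rho * g * Q = 1000 * 9.81 * 0.046 = 451.26.
Hp = 65436.0 / 451.26 = 145.01 m.

145.01


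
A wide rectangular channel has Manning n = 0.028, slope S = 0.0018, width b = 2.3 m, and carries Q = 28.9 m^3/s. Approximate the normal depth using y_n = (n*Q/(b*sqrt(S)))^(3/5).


We use the wide-channel approximation y_n = (n*Q/(b*sqrt(S)))^(3/5).
sqrt(S) = sqrt(0.0018) = 0.042426.
Numerator: n*Q = 0.028 * 28.9 = 0.8092.
Denominator: b*sqrt(S) = 2.3 * 0.042426 = 0.09758.
arg = 8.2926.
y_n = 8.2926^(3/5) = 3.5581 m.

3.5581


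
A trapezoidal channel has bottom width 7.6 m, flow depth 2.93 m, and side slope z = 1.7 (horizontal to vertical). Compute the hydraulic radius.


For a trapezoidal section with side slope z:
A = (b + z*y)*y = (7.6 + 1.7*2.93)*2.93 = 36.862 m^2.
P = b + 2*y*sqrt(1 + z^2) = 7.6 + 2*2.93*sqrt(1 + 1.7^2) = 19.158 m.
R = A/P = 36.862 / 19.158 = 1.9241 m.

1.9241


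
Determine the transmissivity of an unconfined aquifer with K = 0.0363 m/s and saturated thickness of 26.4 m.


Transmissivity is defined as T = K * h.
T = 0.0363 * 26.4
  = 0.9583 m^2/s.

0.9583


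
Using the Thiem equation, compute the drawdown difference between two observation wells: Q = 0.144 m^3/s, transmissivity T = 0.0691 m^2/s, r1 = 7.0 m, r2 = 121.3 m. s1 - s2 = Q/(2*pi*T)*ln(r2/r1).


Thiem equation: s1 - s2 = Q/(2*pi*T) * ln(r2/r1).
ln(r2/r1) = ln(121.3/7.0) = 2.8524.
Q/(2*pi*T) = 0.144 / (2*pi*0.0691) = 0.144 / 0.4342 = 0.3317.
s1 - s2 = 0.3317 * 2.8524 = 0.946 m.

0.946


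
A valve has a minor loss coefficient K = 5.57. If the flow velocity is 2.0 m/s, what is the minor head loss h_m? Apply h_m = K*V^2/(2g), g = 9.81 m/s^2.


Minor loss formula: h_m = K * V^2/(2g).
V^2 = 2.0^2 = 4.0.
V^2/(2g) = 4.0 / 19.62 = 0.2039 m.
h_m = 5.57 * 0.2039 = 1.1356 m.

1.1356


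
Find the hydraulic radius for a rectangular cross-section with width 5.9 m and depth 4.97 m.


For a rectangular section:
Flow area A = b * y = 5.9 * 4.97 = 29.32 m^2.
Wetted perimeter P = b + 2y = 5.9 + 2*4.97 = 15.84 m.
Hydraulic radius R = A/P = 29.32 / 15.84 = 1.8512 m.

1.8512


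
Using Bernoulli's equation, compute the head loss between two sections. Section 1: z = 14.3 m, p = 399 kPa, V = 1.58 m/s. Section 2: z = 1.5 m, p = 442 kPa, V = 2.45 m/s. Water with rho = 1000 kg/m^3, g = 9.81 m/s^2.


Total head at each section: H = z + p/(rho*g) + V^2/(2g).
H1 = 14.3 + 399*1000/(1000*9.81) + 1.58^2/(2*9.81)
   = 14.3 + 40.673 + 0.1272
   = 55.1 m.
H2 = 1.5 + 442*1000/(1000*9.81) + 2.45^2/(2*9.81)
   = 1.5 + 45.056 + 0.3059
   = 46.862 m.
h_L = H1 - H2 = 55.1 - 46.862 = 8.238 m.

8.238


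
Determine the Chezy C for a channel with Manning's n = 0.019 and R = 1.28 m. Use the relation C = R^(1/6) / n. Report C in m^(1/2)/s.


The Chezy coefficient relates to Manning's n through C = R^(1/6) / n.
R^(1/6) = 1.28^(1/6) = 1.042001.
C = 1.042001 / 0.019 = 54.84 m^(1/2)/s.

54.84


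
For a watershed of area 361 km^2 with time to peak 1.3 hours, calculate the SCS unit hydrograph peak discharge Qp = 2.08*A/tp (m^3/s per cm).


SCS formula: Qp = 2.08 * A / tp.
Qp = 2.08 * 361 / 1.3
   = 750.88 / 1.3
   = 577.6 m^3/s per cm.

577.6


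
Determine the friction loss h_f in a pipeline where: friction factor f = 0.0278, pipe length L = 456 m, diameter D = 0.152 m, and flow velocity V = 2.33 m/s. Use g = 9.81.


Darcy-Weisbach equation: h_f = f * (L/D) * V^2/(2g).
f * L/D = 0.0278 * 456/0.152 = 83.4.
V^2/(2g) = 2.33^2 / (2*9.81) = 5.4289 / 19.62 = 0.2767 m.
h_f = 83.4 * 0.2767 = 23.077 m.

23.077


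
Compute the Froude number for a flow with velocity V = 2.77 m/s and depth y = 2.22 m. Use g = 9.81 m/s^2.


The Froude number is defined as Fr = V / sqrt(g*y).
g*y = 9.81 * 2.22 = 21.7782.
sqrt(g*y) = sqrt(21.7782) = 4.6667.
Fr = 2.77 / 4.6667 = 0.5936.

0.5936


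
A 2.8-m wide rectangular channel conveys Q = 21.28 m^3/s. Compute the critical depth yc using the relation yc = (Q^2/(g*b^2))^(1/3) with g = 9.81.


Using yc = (Q^2 / (g * b^2))^(1/3):
Q^2 = 21.28^2 = 452.84.
g * b^2 = 9.81 * 2.8^2 = 9.81 * 7.84 = 76.91.
Q^2 / (g*b^2) = 452.84 / 76.91 = 5.8879.
yc = 5.8879^(1/3) = 1.8057 m.

1.8057


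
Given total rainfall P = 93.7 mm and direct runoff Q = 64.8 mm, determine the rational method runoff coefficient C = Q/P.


The runoff coefficient C = runoff depth / rainfall depth.
C = 64.8 / 93.7
  = 0.6916.

0.6916


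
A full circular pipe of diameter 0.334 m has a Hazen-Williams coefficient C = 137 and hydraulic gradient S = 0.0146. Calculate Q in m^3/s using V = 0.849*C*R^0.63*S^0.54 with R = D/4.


For a full circular pipe, R = D/4 = 0.334/4 = 0.0835 m.
V = 0.849 * 137 * 0.0835^0.63 * 0.0146^0.54
  = 0.849 * 137 * 0.209249 * 0.102035
  = 2.4834 m/s.
Pipe area A = pi*D^2/4 = pi*0.334^2/4 = 0.0876 m^2.
Q = A * V = 0.0876 * 2.4834 = 0.2176 m^3/s.

0.2176


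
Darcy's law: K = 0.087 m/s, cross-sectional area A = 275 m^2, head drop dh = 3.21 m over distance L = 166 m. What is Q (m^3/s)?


Darcy's law: Q = K * A * i, where i = dh/L.
Hydraulic gradient i = 3.21 / 166 = 0.019337.
Q = 0.087 * 275 * 0.019337
  = 0.4626 m^3/s.

0.4626


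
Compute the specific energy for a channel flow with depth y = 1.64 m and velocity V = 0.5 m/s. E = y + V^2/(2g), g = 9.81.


Specific energy E = y + V^2/(2g).
Velocity head = V^2/(2g) = 0.5^2 / (2*9.81) = 0.25 / 19.62 = 0.0127 m.
E = 1.64 + 0.0127 = 1.6527 m.

1.6527


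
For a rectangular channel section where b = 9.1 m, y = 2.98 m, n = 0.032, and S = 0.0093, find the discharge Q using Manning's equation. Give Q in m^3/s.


For a rectangular channel, the cross-sectional area A = b * y = 9.1 * 2.98 = 27.12 m^2.
The wetted perimeter P = b + 2y = 9.1 + 2*2.98 = 15.06 m.
Hydraulic radius R = A/P = 27.12/15.06 = 1.8007 m.
Velocity V = (1/n)*R^(2/3)*S^(1/2) = (1/0.032)*1.8007^(2/3)*0.0093^(1/2) = 4.4605 m/s.
Discharge Q = A * V = 27.12 * 4.4605 = 120.959 m^3/s.

120.959


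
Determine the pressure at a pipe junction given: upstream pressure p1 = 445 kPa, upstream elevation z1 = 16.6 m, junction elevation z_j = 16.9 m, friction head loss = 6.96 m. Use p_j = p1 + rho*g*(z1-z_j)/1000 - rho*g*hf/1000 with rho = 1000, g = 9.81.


Junction pressure: p_j = p1 + rho*g*(z1 - z_j)/1000 - rho*g*hf/1000.
Elevation term = 1000*9.81*(16.6 - 16.9)/1000 = -2.943 kPa.
Friction term = 1000*9.81*6.96/1000 = 68.278 kPa.
p_j = 445 + -2.943 - 68.278 = 373.78 kPa.

373.78


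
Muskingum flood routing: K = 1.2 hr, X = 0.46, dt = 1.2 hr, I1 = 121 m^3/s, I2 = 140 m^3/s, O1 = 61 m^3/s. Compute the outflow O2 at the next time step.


Muskingum coefficients:
denom = 2*K*(1-X) + dt = 2*1.2*(1-0.46) + 1.2 = 2.496.
C0 = (dt - 2*K*X)/denom = (1.2 - 2*1.2*0.46)/2.496 = 0.0385.
C1 = (dt + 2*K*X)/denom = (1.2 + 2*1.2*0.46)/2.496 = 0.9231.
C2 = (2*K*(1-X) - dt)/denom = 0.0385.
O2 = C0*I2 + C1*I1 + C2*O1
   = 0.0385*140 + 0.9231*121 + 0.0385*61
   = 119.42 m^3/s.

119.42


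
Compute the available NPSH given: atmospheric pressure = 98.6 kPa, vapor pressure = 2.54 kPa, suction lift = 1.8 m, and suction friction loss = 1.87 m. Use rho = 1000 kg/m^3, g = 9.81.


NPSHa = p_atm/(rho*g) - z_s - hf_s - p_vap/(rho*g).
p_atm/(rho*g) = 98.6*1000 / (1000*9.81) = 10.051 m.
p_vap/(rho*g) = 2.54*1000 / (1000*9.81) = 0.259 m.
NPSHa = 10.051 - 1.8 - 1.87 - 0.259
      = 6.12 m.

6.12


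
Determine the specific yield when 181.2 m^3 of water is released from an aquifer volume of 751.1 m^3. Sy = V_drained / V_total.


Specific yield Sy = Volume drained / Total volume.
Sy = 181.2 / 751.1
   = 0.2412.

0.2412


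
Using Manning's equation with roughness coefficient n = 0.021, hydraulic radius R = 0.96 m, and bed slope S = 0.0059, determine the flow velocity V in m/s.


Manning's equation gives V = (1/n) * R^(2/3) * S^(1/2).
First, compute R^(2/3) = 0.96^(2/3) = 0.9732.
Next, S^(1/2) = 0.0059^(1/2) = 0.076811.
Then 1/n = 1/0.021 = 47.62.
V = 47.62 * 0.9732 * 0.076811 = 3.5595 m/s.

3.5595


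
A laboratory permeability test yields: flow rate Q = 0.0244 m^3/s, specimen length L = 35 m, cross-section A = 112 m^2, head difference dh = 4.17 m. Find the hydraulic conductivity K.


From K = Q*L / (A*dh):
Numerator: Q*L = 0.0244 * 35 = 0.854.
Denominator: A*dh = 112 * 4.17 = 467.04.
K = 0.854 / 467.04 = 0.001829 m/s.

0.001829


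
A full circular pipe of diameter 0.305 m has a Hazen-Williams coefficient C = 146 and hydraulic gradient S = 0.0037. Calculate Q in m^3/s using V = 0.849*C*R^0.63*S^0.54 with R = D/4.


For a full circular pipe, R = D/4 = 0.305/4 = 0.0762 m.
V = 0.849 * 146 * 0.0762^0.63 * 0.0037^0.54
  = 0.849 * 146 * 0.197611 * 0.048622
  = 1.191 m/s.
Pipe area A = pi*D^2/4 = pi*0.305^2/4 = 0.0731 m^2.
Q = A * V = 0.0731 * 1.191 = 0.087 m^3/s.

0.087


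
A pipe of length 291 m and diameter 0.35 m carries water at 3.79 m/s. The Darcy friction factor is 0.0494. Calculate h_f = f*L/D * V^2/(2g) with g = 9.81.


Darcy-Weisbach equation: h_f = f * (L/D) * V^2/(2g).
f * L/D = 0.0494 * 291/0.35 = 41.0726.
V^2/(2g) = 3.79^2 / (2*9.81) = 14.3641 / 19.62 = 0.7321 m.
h_f = 41.0726 * 0.7321 = 30.07 m.

30.07


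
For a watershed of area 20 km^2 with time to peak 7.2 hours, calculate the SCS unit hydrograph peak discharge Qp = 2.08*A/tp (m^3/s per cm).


SCS formula: Qp = 2.08 * A / tp.
Qp = 2.08 * 20 / 7.2
   = 41.6 / 7.2
   = 5.78 m^3/s per cm.

5.78


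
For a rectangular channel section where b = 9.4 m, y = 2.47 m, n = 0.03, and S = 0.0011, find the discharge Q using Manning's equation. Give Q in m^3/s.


For a rectangular channel, the cross-sectional area A = b * y = 9.4 * 2.47 = 23.22 m^2.
The wetted perimeter P = b + 2y = 9.4 + 2*2.47 = 14.34 m.
Hydraulic radius R = A/P = 23.22/14.34 = 1.6191 m.
Velocity V = (1/n)*R^(2/3)*S^(1/2) = (1/0.03)*1.6191^(2/3)*0.0011^(1/2) = 1.5244 m/s.
Discharge Q = A * V = 23.22 * 1.5244 = 35.393 m^3/s.

35.393


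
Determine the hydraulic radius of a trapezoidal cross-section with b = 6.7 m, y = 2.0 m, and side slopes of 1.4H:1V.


For a trapezoidal section with side slope z:
A = (b + z*y)*y = (6.7 + 1.4*2.0)*2.0 = 19.0 m^2.
P = b + 2*y*sqrt(1 + z^2) = 6.7 + 2*2.0*sqrt(1 + 1.4^2) = 13.582 m.
R = A/P = 19.0 / 13.582 = 1.3989 m.

1.3989


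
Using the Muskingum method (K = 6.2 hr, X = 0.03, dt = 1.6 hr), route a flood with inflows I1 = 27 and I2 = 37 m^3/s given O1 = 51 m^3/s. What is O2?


Muskingum coefficients:
denom = 2*K*(1-X) + dt = 2*6.2*(1-0.03) + 1.6 = 13.628.
C0 = (dt - 2*K*X)/denom = (1.6 - 2*6.2*0.03)/13.628 = 0.0901.
C1 = (dt + 2*K*X)/denom = (1.6 + 2*6.2*0.03)/13.628 = 0.1447.
C2 = (2*K*(1-X) - dt)/denom = 0.7652.
O2 = C0*I2 + C1*I1 + C2*O1
   = 0.0901*37 + 0.1447*27 + 0.7652*51
   = 46.27 m^3/s.

46.27


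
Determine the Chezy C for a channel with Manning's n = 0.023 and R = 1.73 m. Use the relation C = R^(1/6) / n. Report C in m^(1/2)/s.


The Chezy coefficient relates to Manning's n through C = R^(1/6) / n.
R^(1/6) = 1.73^(1/6) = 1.095656.
C = 1.095656 / 0.023 = 47.64 m^(1/2)/s.

47.64


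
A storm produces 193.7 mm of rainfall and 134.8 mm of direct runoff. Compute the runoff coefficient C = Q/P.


The runoff coefficient C = runoff depth / rainfall depth.
C = 134.8 / 193.7
  = 0.6959.

0.6959


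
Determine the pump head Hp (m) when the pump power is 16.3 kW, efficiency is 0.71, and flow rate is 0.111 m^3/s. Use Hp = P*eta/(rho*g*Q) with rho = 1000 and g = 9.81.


Pump head formula: Hp = P * eta / (rho * g * Q).
Numerator: P * eta = 16.3 * 1000 * 0.71 = 11573.0 W.
Denominator: rho * g * Q = 1000 * 9.81 * 0.111 = 1088.91.
Hp = 11573.0 / 1088.91 = 10.63 m.

10.63


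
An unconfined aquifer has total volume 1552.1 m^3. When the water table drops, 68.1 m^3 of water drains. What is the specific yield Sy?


Specific yield Sy = Volume drained / Total volume.
Sy = 68.1 / 1552.1
   = 0.0439.

0.0439


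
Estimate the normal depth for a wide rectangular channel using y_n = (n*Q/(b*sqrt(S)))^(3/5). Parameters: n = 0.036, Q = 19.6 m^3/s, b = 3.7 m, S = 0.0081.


We use the wide-channel approximation y_n = (n*Q/(b*sqrt(S)))^(3/5).
sqrt(S) = sqrt(0.0081) = 0.09.
Numerator: n*Q = 0.036 * 19.6 = 0.7056.
Denominator: b*sqrt(S) = 3.7 * 0.09 = 0.333.
arg = 2.1189.
y_n = 2.1189^(3/5) = 1.5692 m.

1.5692
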